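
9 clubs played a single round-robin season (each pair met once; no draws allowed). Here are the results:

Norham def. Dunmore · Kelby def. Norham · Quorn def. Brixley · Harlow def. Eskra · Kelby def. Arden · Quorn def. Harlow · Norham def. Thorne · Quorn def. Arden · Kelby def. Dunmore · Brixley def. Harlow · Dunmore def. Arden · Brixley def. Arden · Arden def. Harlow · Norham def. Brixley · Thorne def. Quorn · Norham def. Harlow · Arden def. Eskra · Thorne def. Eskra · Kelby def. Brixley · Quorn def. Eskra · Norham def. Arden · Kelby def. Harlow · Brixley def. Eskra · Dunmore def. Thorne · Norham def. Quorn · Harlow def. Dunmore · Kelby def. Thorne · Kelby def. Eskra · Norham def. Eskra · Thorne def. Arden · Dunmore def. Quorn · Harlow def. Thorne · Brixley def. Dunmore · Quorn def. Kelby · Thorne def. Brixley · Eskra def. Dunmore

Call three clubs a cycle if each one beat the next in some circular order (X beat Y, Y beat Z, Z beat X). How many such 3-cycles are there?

Win totals: Dunmore 3, Thorne 4, Brixley 4, Norham 7, Kelby 7, Arden 2, Eskra 1, Harlow 3, Quorn 5.
A club with w wins dominates both others in C(w,2) triples; summing gives 3 + 6 + 6 + 21 + 21 + 1 + 0 + 3 + 10 = 71 transitive triples.
Total triples C(9,3) = 84, so cyclic triples = 84 − 71 = 13.

13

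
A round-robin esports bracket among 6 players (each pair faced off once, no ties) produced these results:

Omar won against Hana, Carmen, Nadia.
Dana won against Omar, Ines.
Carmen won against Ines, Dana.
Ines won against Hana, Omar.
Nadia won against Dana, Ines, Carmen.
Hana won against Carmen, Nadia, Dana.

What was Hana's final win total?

3

Hana's results: beat Carmen, Nadia, Dana; lost to Omar, Ines.
That is 3 wins.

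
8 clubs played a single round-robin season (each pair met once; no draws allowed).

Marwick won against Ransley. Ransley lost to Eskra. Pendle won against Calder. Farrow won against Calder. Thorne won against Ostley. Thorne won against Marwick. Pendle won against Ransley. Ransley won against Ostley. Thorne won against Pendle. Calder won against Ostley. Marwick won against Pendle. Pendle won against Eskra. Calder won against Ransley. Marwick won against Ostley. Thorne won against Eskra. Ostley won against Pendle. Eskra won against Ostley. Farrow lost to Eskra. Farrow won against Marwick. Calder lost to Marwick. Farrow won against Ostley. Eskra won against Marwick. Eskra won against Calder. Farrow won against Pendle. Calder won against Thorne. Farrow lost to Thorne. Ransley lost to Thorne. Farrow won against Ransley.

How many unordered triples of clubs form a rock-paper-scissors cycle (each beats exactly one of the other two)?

Win totals: Ransley 1, Thorne 6, Calder 3, Eskra 5, Ostley 1, Marwick 4, Pendle 3, Farrow 5.
A club with w wins dominates both others in C(w,2) triples; summing gives 0 + 15 + 3 + 10 + 0 + 6 + 3 + 10 = 47 transitive triples.
Total triples C(8,3) = 56, so cyclic triples = 56 − 47 = 9.

9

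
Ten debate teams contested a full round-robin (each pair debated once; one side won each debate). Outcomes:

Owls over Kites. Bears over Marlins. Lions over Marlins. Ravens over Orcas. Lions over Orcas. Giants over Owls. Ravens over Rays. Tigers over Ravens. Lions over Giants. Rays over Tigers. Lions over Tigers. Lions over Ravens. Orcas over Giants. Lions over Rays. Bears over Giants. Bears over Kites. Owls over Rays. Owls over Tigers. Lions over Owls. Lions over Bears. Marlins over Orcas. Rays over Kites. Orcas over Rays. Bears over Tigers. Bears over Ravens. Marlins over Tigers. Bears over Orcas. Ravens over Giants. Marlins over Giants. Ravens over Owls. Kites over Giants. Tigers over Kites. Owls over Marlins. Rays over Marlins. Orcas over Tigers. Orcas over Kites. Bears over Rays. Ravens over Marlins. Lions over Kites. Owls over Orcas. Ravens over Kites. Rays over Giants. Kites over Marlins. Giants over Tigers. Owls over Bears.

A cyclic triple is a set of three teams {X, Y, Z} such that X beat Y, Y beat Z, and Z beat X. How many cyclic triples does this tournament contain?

15

Win totals: Ravens 6, Lions 9, Owls 6, Kites 2, Giants 2, Bears 7, Rays 4, Marlins 3, Orcas 4, Tigers 2.
A team with w wins dominates both others in C(w,2) triples; summing gives 15 + 36 + 15 + 1 + 1 + 21 + 6 + 3 + 6 + 1 = 105 transitive triples.
Total triples C(10,3) = 120, so cyclic triples = 120 − 105 = 15.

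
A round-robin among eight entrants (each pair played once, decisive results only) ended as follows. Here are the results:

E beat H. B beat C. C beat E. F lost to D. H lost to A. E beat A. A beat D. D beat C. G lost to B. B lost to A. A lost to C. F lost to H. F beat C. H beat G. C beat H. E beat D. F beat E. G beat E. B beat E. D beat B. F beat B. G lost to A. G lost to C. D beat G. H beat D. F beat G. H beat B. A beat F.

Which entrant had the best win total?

Win totals: A 5, B 3, C 4, D 4, E 3, F 4, G 1, H 4.
A leads with 5 wins (next highest: 4).

A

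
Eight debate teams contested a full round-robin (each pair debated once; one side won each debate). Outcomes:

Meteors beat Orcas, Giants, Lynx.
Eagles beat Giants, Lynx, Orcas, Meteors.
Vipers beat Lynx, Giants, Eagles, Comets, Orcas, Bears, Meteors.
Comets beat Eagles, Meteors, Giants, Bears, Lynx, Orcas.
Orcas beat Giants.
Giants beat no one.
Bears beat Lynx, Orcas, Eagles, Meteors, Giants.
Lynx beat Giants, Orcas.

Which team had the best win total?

Vipers

Win totals: Vipers 7, Giants 0, Eagles 4, Bears 5, Comets 6, Orcas 1, Lynx 2, Meteors 3.
Vipers leads with 7 wins (next highest: 6).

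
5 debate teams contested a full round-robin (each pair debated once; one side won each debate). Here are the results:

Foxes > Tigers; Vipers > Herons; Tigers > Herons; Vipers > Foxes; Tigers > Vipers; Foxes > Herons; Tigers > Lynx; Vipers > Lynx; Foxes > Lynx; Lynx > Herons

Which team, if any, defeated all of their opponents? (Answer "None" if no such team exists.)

None

Highest win total is Vipers with 3 (out of 4 possible).
Vipers lost to Tigers, so no team went undefeated.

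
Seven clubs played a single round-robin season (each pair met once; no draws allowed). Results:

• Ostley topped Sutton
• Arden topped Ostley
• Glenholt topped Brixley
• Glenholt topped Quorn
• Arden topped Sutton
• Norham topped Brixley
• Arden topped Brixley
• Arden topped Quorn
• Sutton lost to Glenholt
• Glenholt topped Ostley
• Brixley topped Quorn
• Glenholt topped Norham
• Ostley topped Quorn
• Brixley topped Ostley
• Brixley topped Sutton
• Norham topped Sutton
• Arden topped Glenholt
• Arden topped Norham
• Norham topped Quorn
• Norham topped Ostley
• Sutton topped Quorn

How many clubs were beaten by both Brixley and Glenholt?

3

Brixley beat: Sutton, Ostley, Quorn.
Glenholt beat: Sutton, Ostley, Norham, Brixley, Quorn.
Both beat: Sutton, Ostley, Quorn — 3.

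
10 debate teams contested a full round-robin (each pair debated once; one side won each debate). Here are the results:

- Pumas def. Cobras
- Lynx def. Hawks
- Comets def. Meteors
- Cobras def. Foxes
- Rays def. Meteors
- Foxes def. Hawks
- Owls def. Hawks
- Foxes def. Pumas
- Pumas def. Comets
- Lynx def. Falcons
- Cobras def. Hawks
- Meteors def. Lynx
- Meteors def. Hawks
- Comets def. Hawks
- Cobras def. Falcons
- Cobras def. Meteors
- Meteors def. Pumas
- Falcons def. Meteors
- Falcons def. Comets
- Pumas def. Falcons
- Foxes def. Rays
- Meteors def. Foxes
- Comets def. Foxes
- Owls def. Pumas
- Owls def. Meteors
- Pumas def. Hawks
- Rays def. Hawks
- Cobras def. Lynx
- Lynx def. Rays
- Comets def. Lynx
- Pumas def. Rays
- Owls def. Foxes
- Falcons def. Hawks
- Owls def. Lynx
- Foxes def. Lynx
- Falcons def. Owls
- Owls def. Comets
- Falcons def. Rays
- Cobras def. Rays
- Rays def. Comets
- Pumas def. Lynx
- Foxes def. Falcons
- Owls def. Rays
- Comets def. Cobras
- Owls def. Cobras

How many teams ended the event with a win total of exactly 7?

0

Win totals: Owls 8, Pumas 6, Lynx 3, Hawks 0, Foxes 5, Comets 5, Meteors 4, Cobras 6, Rays 3, Falcons 5.
No team has exactly 7 wins.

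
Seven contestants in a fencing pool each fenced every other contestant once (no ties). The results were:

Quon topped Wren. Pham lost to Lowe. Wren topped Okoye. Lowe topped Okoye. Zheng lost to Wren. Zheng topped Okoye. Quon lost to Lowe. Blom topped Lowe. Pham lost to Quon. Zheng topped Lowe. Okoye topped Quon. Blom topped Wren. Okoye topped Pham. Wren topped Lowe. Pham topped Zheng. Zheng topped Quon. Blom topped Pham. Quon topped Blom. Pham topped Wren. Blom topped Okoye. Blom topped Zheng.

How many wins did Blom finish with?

5

Blom's results: beat Zheng, Lowe, Pham, Wren, Okoye; lost to Quon.
That is 5 wins.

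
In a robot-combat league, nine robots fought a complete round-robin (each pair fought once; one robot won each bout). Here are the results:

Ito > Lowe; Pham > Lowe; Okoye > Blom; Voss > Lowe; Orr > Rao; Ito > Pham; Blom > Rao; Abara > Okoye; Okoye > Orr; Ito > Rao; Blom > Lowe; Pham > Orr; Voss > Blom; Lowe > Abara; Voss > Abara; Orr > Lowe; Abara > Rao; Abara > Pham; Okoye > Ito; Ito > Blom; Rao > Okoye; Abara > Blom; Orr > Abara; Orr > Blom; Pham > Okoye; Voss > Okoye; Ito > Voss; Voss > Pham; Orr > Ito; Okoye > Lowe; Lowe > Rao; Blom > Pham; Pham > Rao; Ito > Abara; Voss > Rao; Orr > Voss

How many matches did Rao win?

Rao's results: beat Okoye; lost to Pham, Voss, Lowe, Blom, Ito, Abara, Orr.
That is 1 win.

1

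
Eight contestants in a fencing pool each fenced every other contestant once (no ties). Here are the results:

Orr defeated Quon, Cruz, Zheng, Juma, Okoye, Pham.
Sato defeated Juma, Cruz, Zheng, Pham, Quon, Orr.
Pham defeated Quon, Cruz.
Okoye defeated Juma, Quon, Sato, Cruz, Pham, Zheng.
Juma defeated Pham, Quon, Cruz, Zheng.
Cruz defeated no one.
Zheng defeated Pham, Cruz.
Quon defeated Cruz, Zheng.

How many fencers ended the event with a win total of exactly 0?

1

Win totals: Quon 2, Sato 6, Pham 2, Cruz 0, Zheng 2, Juma 4, Orr 6, Okoye 6.
Exactly 0: Cruz — 1 fencer.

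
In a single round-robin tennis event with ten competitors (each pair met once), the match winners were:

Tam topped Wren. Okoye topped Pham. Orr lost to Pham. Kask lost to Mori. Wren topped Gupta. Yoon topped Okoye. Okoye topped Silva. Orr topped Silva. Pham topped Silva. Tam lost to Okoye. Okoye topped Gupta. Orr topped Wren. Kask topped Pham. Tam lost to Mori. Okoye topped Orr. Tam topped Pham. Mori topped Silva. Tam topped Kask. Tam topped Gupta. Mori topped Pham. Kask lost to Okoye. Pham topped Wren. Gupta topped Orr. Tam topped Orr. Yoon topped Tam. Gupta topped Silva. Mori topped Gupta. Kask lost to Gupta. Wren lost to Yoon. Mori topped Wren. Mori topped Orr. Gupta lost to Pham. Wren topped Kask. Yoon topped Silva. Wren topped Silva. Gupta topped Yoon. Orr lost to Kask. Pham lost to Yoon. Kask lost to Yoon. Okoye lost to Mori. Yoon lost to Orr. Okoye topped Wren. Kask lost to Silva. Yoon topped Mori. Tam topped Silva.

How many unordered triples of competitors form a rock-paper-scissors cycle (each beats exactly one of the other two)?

Win totals: Gupta 4, Tam 6, Orr 3, Okoye 7, Pham 4, Silva 1, Yoon 7, Mori 8, Kask 2, Wren 3.
A competitor with w wins dominates both others in C(w,2) triples; summing gives 6 + 15 + 3 + 21 + 6 + 0 + 21 + 28 + 1 + 3 = 104 transitive triples.
Total triples C(10,3) = 120, so cyclic triples = 120 − 104 = 16.

16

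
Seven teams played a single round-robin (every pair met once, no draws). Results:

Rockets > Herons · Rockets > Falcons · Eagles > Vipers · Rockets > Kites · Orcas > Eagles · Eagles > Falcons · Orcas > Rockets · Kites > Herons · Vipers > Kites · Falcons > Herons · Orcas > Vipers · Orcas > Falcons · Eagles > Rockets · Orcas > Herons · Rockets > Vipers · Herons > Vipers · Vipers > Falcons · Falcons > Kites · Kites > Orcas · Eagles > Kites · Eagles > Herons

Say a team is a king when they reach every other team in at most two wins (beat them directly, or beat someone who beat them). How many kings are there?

Vipers cannot reach Rockets, Eagles in two steps.
Rockets cannot reach Eagles in two steps.
Orcas reaches everyone (king).
Falcons cannot reach Rockets, Eagles in two steps.
Eagles reaches everyone (king).
Herons cannot reach Rockets, Orcas, Eagles in two steps.
Kites reaches everyone (king).
Kings: Orcas, Eagles, Kites — 3.

3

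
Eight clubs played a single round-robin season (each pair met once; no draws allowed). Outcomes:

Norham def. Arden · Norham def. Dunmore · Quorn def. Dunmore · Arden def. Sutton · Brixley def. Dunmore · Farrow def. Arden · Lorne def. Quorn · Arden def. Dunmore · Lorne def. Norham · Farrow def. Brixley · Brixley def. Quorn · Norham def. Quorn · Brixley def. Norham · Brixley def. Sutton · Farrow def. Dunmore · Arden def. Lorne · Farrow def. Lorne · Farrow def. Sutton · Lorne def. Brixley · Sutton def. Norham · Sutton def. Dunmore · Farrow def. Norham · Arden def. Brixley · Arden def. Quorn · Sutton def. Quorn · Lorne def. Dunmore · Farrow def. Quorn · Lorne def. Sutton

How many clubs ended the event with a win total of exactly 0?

1

Win totals: Lorne 5, Arden 5, Brixley 4, Norham 3, Farrow 7, Quorn 1, Sutton 3, Dunmore 0.
Exactly 0: Dunmore — 1 club.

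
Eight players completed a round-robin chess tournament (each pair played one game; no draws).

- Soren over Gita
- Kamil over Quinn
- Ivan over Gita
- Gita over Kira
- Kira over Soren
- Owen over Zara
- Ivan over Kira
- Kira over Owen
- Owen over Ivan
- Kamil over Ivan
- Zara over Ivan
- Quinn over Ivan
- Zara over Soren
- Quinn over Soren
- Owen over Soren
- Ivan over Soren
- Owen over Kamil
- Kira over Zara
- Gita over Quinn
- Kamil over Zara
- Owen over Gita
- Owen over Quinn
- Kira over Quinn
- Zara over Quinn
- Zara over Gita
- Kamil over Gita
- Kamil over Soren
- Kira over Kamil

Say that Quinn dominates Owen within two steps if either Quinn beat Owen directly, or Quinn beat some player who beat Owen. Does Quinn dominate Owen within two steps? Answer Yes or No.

No

Quinn did not beat Owen directly.
Quinn beat Soren, Ivan, but each of them lost to Owen. No two-step path.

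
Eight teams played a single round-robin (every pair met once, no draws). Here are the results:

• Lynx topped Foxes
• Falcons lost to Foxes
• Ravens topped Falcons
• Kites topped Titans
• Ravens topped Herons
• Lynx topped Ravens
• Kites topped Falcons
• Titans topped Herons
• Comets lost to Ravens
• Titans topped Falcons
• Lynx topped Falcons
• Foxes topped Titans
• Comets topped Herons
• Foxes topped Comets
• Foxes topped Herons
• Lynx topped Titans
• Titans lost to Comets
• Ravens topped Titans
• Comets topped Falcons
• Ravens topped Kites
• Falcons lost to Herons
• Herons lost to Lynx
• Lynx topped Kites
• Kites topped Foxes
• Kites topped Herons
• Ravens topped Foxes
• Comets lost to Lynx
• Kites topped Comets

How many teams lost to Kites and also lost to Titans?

Kites beat: Titans, Comets, Falcons, Foxes, Herons.
Titans beat: Falcons, Herons.
Both beat: Falcons, Herons — 2.

2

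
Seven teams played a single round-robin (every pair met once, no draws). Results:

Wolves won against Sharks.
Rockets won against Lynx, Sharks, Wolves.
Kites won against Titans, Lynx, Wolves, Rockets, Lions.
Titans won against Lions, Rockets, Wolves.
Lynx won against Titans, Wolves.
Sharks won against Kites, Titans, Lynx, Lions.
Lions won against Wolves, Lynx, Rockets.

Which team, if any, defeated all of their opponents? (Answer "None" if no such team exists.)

None

Highest win total is Kites with 5 (out of 6 possible).
Kites lost to Sharks, so no team went undefeated.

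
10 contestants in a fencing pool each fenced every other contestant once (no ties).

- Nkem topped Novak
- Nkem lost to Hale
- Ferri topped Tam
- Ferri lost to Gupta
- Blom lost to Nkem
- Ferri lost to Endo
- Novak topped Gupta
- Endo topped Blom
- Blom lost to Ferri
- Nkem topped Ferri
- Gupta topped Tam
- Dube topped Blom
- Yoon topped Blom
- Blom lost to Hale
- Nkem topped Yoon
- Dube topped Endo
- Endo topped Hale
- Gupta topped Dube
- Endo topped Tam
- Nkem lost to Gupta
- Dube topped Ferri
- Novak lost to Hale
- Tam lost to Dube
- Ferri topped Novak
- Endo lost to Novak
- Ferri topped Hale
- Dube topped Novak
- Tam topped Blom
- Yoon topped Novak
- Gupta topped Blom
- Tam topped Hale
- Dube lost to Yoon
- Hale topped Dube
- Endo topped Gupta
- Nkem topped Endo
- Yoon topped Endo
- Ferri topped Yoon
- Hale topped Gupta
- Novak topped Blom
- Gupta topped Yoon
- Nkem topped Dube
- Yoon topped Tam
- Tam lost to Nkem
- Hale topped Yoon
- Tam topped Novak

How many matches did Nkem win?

7

Nkem's results: beat Endo, Yoon, Novak, Tam, Ferri, Blom, Dube; lost to Gupta, Hale.
That is 7 wins.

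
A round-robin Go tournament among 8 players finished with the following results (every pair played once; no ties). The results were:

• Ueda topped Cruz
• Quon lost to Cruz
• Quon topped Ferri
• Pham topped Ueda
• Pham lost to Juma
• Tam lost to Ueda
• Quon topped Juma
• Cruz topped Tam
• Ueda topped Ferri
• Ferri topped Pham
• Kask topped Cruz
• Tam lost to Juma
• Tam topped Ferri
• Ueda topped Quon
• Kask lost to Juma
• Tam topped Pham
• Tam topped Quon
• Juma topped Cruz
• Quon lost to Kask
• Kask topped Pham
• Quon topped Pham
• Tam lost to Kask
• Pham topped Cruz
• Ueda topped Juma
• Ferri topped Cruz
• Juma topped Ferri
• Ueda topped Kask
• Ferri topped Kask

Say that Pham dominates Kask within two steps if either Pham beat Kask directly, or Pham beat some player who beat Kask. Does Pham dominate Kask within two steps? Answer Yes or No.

Pham did not beat Kask directly.
Pham beat Cruz, Ueda. Of those, Ueda beat Kask.

Yes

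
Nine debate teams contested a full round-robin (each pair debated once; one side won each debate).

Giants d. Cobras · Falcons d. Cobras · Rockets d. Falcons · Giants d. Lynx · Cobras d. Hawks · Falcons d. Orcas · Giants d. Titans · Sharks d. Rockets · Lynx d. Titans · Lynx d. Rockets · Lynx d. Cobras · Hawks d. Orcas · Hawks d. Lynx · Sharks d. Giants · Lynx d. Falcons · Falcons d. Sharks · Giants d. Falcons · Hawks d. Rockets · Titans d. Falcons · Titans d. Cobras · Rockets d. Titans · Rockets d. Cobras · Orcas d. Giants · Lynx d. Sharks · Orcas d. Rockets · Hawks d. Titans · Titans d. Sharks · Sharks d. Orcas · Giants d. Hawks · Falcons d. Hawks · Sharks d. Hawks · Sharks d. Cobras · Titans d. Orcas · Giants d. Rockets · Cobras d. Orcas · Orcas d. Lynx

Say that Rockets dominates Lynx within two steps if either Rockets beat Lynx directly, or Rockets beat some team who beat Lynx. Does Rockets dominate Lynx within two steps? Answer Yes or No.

Rockets did not beat Lynx directly.
Rockets beat Falcons, Cobras, Titans, but each of them lost to Lynx. No two-step path.

No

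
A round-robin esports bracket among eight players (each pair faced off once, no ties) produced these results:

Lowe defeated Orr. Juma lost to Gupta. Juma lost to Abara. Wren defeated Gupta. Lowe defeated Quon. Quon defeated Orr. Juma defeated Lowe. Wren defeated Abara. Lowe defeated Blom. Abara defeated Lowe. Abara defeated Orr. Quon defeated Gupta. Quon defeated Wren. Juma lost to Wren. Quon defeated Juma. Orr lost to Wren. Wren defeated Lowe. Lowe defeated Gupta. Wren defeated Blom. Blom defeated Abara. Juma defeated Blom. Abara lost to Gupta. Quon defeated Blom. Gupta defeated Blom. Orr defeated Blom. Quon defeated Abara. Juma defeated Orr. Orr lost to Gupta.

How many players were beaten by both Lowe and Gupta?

Lowe beat: Gupta, Orr, Quon, Blom.
Gupta beat: Orr, Juma, Blom, Abara.
Both beat: Orr, Blom — 2.

2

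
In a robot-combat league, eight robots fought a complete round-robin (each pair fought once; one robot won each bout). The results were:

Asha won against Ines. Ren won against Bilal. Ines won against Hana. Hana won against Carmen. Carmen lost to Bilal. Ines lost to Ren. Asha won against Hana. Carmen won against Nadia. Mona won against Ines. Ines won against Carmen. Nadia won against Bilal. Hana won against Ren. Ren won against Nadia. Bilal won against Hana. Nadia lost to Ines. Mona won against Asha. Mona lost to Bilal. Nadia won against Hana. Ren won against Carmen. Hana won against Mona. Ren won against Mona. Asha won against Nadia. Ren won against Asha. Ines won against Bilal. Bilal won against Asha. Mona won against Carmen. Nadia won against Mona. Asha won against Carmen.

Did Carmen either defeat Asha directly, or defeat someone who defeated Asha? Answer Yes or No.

No

Carmen did not beat Asha directly.
Carmen beat Nadia, but each of them lost to Asha. No two-step path.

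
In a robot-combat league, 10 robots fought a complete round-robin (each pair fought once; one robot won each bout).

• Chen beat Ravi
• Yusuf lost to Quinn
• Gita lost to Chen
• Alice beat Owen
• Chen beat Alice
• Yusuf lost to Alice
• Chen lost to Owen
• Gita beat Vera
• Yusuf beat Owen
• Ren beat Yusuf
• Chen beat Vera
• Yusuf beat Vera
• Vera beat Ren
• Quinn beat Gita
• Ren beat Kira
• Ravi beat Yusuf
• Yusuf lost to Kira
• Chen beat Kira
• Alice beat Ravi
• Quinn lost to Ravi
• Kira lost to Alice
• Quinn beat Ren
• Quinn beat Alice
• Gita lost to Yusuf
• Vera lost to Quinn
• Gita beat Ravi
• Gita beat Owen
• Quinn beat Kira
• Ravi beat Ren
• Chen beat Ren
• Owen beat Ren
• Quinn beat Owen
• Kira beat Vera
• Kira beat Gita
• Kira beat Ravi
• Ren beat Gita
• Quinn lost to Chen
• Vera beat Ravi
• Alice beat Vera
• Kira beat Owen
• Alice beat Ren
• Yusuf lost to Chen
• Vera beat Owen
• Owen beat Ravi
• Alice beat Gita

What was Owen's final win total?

Owen's results: beat Ren, Ravi, Chen; lost to Alice, Quinn, Gita, Yusuf, Vera, Kira.
That is 3 wins.

3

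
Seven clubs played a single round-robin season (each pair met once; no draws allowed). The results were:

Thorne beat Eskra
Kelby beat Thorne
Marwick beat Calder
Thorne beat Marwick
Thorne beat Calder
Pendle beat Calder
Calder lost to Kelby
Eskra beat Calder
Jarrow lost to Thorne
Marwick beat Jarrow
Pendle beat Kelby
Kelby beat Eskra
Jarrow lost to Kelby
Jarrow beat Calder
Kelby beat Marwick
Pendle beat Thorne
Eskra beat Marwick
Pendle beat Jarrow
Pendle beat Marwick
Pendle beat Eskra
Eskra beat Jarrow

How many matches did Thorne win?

4

Thorne's results: beat Marwick, Eskra, Calder, Jarrow; lost to Pendle, Kelby.
That is 4 wins.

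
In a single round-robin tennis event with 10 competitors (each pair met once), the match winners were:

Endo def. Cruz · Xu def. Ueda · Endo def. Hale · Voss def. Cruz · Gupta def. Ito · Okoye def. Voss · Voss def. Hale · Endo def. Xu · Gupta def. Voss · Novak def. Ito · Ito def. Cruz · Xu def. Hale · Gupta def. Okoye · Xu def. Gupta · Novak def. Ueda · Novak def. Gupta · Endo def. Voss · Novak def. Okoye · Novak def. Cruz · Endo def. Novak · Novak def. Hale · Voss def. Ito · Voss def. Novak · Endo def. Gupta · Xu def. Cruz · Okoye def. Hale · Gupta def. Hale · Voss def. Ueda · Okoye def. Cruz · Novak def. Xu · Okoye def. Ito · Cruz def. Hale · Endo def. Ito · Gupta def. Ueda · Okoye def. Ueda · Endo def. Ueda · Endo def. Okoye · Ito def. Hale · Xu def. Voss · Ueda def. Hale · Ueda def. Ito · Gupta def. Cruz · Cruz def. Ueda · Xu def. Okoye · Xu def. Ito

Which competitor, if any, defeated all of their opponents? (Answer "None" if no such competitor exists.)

Endo

Endo has 9 wins out of 9 opponents — a perfect record.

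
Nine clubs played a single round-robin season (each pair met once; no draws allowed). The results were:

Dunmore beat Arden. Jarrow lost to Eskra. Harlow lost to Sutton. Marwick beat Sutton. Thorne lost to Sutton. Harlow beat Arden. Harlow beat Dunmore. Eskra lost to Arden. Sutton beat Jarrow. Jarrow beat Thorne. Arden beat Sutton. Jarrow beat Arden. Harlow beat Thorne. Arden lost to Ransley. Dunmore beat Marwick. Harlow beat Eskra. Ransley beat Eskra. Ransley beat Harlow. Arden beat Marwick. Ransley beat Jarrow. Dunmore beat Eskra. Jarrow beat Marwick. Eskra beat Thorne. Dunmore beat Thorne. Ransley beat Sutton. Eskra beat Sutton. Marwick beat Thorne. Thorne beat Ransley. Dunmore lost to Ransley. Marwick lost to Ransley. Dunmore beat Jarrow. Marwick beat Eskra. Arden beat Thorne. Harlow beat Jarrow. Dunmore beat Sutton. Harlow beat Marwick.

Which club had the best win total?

Ransley

Win totals: Ransley 7, Harlow 6, Dunmore 6, Thorne 1, Eskra 3, Sutton 3, Arden 4, Jarrow 3, Marwick 3.
Ransley leads with 7 wins (next highest: 6).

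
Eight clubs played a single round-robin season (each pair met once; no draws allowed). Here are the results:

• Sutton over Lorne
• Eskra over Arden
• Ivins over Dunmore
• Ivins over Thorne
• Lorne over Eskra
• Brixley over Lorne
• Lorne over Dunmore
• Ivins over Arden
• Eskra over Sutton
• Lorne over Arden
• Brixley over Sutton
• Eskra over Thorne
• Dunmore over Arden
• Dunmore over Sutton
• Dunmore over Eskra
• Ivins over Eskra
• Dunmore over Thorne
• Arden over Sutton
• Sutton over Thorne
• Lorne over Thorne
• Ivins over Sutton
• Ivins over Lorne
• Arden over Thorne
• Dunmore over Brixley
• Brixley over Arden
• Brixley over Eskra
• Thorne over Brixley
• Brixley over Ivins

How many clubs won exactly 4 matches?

Win totals: Thorne 1, Eskra 3, Arden 2, Ivins 6, Lorne 4, Sutton 2, Dunmore 5, Brixley 5.
Exactly 4: Lorne — 1 club.

1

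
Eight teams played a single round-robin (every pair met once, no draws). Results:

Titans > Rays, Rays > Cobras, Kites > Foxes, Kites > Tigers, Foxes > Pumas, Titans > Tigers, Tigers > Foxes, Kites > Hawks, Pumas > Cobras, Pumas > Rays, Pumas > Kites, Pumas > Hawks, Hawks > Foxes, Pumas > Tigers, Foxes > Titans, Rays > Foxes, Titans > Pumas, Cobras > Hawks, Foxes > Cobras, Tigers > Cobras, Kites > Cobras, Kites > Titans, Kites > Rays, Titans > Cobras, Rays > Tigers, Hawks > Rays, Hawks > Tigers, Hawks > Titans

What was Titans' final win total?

4

Titans' results: beat Tigers, Pumas, Rays, Cobras; lost to Kites, Foxes, Hawks.
That is 4 wins.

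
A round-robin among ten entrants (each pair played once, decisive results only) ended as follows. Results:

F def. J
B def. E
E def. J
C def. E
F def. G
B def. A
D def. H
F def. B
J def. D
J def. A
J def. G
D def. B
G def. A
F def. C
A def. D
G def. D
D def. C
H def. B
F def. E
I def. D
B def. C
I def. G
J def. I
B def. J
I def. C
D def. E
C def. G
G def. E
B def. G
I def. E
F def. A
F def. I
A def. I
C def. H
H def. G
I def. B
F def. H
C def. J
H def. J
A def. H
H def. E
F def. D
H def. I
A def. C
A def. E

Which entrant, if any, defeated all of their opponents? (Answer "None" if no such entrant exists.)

F has 9 wins out of 9 opponents — a perfect record.

F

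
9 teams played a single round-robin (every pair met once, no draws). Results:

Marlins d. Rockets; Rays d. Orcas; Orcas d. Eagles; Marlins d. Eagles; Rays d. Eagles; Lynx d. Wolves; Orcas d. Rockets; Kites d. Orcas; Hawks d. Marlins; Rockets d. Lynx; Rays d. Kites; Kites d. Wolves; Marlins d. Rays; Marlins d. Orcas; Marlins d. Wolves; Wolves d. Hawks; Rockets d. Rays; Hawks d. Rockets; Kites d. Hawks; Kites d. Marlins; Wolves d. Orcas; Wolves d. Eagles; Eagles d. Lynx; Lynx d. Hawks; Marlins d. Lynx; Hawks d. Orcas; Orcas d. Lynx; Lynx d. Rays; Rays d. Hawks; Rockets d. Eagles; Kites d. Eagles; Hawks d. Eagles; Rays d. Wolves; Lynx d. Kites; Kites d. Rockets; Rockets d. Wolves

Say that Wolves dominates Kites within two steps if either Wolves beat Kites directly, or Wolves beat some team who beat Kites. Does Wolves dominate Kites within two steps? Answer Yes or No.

No

Wolves did not beat Kites directly.
Wolves beat Eagles, Orcas, Hawks, but each of them lost to Kites. No two-step path.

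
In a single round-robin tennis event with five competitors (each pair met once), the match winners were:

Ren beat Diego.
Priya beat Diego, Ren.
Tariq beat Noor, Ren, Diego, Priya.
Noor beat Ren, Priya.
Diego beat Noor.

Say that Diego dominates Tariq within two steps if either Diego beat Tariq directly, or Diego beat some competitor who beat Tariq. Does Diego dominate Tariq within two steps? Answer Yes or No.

No

Diego did not beat Tariq directly.
Diego beat Noor, but each of them lost to Tariq. No two-step path.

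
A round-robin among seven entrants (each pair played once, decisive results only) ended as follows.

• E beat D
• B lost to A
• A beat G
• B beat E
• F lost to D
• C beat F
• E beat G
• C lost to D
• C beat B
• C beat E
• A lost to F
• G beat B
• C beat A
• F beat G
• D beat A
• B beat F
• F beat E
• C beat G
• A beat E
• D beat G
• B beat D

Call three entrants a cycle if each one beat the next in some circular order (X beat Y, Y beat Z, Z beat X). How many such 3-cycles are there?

Win totals: A 3, B 3, C 5, D 4, E 2, F 3, G 1.
An entrant with w wins dominates both others in C(w,2) triples; summing gives 3 + 3 + 10 + 6 + 1 + 3 + 0 = 26 transitive triples.
Total triples C(7,3) = 35, so cyclic triples = 35 − 26 = 9.

9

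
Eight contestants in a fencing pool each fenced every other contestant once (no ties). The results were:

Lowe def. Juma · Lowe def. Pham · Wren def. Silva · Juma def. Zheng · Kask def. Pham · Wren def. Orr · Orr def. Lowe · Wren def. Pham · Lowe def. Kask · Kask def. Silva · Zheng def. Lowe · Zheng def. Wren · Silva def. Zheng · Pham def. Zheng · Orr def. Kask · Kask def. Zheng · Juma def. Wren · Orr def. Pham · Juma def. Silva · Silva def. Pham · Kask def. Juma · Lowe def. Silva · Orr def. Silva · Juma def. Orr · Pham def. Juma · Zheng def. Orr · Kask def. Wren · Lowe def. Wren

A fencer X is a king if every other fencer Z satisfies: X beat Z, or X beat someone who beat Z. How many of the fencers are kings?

Silva cannot reach Kask in two steps.
Zheng reaches everyone (king).
Lowe reaches everyone (king).
Pham cannot reach Kask in two steps.
Wren reaches everyone (king).
Kask reaches everyone (king).
Orr reaches everyone (king).
Juma reaches everyone (king).
Kings: Zheng, Lowe, Wren, Kask, Orr, Juma — 6.

6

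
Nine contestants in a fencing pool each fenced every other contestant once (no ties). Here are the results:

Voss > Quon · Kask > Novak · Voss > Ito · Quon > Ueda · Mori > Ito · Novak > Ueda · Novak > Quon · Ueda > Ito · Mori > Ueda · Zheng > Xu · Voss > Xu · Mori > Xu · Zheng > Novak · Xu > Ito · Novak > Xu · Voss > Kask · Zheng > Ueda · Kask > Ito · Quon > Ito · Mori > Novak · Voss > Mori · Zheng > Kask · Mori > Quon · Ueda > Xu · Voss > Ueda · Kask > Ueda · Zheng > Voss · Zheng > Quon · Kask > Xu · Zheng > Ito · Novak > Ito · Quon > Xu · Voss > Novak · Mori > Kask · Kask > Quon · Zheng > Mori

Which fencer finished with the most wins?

Win totals: Voss 7, Quon 3, Ueda 2, Kask 5, Xu 1, Ito 0, Novak 4, Zheng 8, Mori 6.
Zheng leads with 8 wins (next highest: 7).

Zheng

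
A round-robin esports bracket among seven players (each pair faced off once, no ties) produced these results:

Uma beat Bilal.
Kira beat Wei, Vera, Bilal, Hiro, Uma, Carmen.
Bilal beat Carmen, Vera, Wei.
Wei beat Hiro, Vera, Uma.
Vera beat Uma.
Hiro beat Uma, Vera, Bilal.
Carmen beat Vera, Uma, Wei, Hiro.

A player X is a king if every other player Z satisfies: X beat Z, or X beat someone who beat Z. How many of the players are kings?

1

Kira reaches everyone (king).
Uma cannot reach Kira, Hiro in two steps.
Wei cannot reach Kira, Carmen in two steps.
Hiro cannot reach Kira in two steps.
Carmen cannot reach Kira in two steps.
Bilal cannot reach Kira in two steps.
Vera cannot reach Kira, Wei, Hiro, Carmen in two steps.
Kings: Kira — 1.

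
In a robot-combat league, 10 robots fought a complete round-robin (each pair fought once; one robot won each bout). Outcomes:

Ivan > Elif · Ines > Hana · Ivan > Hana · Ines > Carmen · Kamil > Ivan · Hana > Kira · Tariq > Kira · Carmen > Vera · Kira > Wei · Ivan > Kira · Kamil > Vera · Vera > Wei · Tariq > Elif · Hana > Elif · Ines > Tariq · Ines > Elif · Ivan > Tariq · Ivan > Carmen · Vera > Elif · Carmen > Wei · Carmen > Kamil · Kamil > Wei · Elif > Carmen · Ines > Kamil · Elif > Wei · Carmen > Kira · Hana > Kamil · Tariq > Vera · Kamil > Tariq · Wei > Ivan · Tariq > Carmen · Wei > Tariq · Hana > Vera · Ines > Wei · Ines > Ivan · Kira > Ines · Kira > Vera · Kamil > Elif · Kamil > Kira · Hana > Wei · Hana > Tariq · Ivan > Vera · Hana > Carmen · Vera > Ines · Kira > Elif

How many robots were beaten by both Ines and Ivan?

Ines beat: Wei, Kamil, Elif, Tariq, Carmen, Hana, Ivan.
Ivan beat: Elif, Tariq, Carmen, Hana, Vera, Kira.
Both beat: Elif, Tariq, Carmen, Hana — 4.

4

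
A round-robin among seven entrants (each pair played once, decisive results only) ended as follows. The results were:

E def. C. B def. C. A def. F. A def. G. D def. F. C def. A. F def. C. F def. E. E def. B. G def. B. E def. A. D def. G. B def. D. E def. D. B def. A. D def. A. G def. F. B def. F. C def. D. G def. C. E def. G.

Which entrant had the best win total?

E

Win totals: A 2, B 4, C 2, D 3, E 5, F 2, G 3.
E leads with 5 wins (next highest: 4).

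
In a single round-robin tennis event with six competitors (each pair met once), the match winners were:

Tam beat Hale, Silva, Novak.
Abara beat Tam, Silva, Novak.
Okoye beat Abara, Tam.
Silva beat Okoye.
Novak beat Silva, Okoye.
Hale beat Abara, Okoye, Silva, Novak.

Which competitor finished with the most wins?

Win totals: Okoye 2, Abara 3, Tam 3, Silva 1, Novak 2, Hale 4.
Hale leads with 4 wins (next highest: 3).

Hale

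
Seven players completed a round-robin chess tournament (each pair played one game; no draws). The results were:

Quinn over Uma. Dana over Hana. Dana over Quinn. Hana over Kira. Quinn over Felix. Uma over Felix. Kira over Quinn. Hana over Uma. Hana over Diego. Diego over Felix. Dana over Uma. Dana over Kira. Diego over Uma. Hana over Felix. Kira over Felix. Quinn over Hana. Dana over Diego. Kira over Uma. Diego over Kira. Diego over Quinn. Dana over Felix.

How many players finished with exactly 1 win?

Win totals: Dana 6, Uma 1, Felix 0, Quinn 3, Kira 3, Diego 4, Hana 4.
Exactly 1: Uma — 1 player.

1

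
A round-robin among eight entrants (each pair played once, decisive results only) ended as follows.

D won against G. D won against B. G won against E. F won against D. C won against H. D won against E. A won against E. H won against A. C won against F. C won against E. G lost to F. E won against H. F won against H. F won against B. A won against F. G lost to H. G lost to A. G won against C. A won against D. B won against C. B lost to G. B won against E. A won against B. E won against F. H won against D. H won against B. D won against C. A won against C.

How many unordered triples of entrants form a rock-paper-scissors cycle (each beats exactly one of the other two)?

15

Win totals: A 6, B 2, C 3, D 4, E 2, F 4, G 3, H 4.
An entrant with w wins dominates both others in C(w,2) triples; summing gives 15 + 1 + 3 + 6 + 1 + 6 + 3 + 6 = 41 transitive triples.
Total triples C(8,3) = 56, so cyclic triples = 56 − 41 = 15.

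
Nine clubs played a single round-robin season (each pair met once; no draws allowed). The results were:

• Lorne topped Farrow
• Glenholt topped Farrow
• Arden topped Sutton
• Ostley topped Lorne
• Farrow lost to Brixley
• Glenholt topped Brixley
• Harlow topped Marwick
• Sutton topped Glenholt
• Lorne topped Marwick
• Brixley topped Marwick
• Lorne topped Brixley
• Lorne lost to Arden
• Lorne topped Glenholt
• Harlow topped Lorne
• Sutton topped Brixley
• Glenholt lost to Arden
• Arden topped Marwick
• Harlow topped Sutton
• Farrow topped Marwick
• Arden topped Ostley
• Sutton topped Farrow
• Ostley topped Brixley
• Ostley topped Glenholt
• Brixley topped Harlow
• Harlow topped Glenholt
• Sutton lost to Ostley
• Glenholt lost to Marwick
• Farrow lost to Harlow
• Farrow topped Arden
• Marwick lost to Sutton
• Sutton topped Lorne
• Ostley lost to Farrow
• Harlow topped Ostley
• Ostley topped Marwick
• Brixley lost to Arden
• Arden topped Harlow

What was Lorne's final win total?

Lorne's results: beat Farrow, Marwick, Brixley, Glenholt; lost to Harlow, Arden, Ostley, Sutton.
That is 4 wins.

4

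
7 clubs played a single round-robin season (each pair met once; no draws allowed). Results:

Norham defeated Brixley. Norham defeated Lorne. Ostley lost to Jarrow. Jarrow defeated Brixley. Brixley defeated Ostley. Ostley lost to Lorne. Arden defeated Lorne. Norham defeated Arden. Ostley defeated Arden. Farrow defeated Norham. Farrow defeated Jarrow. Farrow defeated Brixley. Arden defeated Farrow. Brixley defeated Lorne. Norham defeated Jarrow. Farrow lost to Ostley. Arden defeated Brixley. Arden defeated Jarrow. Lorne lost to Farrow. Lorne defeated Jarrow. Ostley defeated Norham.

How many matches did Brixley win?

Brixley's results: beat Lorne, Ostley; lost to Arden, Jarrow, Farrow, Norham.
That is 2 wins.

2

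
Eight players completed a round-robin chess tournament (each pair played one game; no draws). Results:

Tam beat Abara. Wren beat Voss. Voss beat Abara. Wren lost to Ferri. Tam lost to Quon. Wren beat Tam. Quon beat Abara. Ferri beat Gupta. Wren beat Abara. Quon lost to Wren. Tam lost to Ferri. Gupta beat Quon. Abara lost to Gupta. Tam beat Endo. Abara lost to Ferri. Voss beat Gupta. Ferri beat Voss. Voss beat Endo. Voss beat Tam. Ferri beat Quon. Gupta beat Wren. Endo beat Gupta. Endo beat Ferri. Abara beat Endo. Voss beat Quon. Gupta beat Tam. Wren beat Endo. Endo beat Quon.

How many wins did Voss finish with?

Voss' results: beat Gupta, Tam, Abara, Endo, Quon; lost to Ferri, Wren.
That is 5 wins.

5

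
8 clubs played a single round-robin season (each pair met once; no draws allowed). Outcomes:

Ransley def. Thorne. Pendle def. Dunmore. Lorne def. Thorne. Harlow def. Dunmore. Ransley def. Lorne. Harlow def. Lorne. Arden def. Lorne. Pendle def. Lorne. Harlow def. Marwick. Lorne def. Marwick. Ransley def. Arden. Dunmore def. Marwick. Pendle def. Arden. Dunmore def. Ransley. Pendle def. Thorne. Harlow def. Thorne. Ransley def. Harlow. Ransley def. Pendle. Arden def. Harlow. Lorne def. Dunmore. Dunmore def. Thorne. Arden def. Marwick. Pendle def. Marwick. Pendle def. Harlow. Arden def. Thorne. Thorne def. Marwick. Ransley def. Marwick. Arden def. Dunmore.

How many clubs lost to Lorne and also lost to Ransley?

2

Lorne beat: Dunmore, Thorne, Marwick.
Ransley beat: Harlow, Arden, Lorne, Pendle, Thorne, Marwick.
Both beat: Thorne, Marwick — 2.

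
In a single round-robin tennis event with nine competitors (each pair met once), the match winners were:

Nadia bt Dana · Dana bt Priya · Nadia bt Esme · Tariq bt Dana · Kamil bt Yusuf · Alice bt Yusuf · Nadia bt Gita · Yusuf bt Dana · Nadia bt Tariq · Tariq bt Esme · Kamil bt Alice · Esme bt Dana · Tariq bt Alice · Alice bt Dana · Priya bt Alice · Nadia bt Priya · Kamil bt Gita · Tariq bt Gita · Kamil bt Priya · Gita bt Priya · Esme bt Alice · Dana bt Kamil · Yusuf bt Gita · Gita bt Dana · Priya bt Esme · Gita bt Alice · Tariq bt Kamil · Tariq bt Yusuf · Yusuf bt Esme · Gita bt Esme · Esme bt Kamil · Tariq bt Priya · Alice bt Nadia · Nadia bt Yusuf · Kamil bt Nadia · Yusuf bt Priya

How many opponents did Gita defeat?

4

Gita's results: beat Esme, Dana, Alice, Priya; lost to Tariq, Kamil, Yusuf, Nadia.
That is 4 wins.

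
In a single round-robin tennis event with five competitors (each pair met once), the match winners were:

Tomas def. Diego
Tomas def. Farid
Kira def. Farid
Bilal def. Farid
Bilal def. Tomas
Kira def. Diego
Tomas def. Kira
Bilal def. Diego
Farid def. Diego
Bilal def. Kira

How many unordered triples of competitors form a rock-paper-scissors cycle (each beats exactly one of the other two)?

0

Of the C(5,3) = 10 triples, the cyclic ones are: none.
That is 0.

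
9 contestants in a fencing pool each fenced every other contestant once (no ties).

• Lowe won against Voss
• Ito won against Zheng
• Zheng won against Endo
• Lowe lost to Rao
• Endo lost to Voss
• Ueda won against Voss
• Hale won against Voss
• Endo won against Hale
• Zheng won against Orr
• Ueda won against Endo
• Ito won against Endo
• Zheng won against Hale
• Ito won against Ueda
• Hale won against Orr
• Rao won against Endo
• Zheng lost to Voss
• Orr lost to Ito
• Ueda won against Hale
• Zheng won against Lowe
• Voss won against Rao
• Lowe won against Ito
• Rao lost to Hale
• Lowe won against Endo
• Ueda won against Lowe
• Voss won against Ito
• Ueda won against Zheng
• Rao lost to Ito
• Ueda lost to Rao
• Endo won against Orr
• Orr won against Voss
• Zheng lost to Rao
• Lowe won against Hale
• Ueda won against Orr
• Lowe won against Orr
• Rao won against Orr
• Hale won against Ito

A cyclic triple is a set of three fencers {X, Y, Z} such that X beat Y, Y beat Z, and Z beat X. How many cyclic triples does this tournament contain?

20

Win totals: Voss 4, Orr 1, Ito 5, Ueda 6, Hale 4, Zheng 4, Endo 2, Lowe 5, Rao 5.
A fencer with w wins dominates both others in C(w,2) triples; summing gives 6 + 0 + 10 + 15 + 6 + 6 + 1 + 10 + 10 = 64 transitive triples.
Total triples C(9,3) = 84, so cyclic triples = 84 − 64 = 20.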